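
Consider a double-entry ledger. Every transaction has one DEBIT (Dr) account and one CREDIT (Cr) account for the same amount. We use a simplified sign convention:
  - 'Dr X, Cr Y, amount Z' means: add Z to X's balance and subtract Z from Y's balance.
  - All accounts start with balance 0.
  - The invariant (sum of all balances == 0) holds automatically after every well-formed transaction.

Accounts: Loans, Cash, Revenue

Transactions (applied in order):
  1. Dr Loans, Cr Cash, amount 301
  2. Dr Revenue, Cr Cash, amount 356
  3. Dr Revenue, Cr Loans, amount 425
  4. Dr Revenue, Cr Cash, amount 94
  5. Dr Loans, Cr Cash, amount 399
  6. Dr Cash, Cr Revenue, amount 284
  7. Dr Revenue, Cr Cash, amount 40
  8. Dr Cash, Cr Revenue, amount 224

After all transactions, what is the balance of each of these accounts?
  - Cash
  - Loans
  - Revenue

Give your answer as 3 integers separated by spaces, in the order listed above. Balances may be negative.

After txn 1 (Dr Loans, Cr Cash, amount 301): Cash=-301 Loans=301
After txn 2 (Dr Revenue, Cr Cash, amount 356): Cash=-657 Loans=301 Revenue=356
After txn 3 (Dr Revenue, Cr Loans, amount 425): Cash=-657 Loans=-124 Revenue=781
After txn 4 (Dr Revenue, Cr Cash, amount 94): Cash=-751 Loans=-124 Revenue=875
After txn 5 (Dr Loans, Cr Cash, amount 399): Cash=-1150 Loans=275 Revenue=875
After txn 6 (Dr Cash, Cr Revenue, amount 284): Cash=-866 Loans=275 Revenue=591
After txn 7 (Dr Revenue, Cr Cash, amount 40): Cash=-906 Loans=275 Revenue=631
After txn 8 (Dr Cash, Cr Revenue, amount 224): Cash=-682 Loans=275 Revenue=407

Answer: -682 275 407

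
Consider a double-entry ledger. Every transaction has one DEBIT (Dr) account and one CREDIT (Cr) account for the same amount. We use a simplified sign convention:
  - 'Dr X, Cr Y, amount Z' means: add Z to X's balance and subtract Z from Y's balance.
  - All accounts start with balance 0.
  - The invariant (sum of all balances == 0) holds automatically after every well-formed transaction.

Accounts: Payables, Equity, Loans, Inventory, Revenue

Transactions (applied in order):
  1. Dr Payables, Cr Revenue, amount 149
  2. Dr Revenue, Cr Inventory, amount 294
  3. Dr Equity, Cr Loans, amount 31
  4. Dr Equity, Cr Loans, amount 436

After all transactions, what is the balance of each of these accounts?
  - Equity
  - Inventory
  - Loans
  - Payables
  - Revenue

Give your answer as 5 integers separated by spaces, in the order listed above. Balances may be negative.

After txn 1 (Dr Payables, Cr Revenue, amount 149): Payables=149 Revenue=-149
After txn 2 (Dr Revenue, Cr Inventory, amount 294): Inventory=-294 Payables=149 Revenue=145
After txn 3 (Dr Equity, Cr Loans, amount 31): Equity=31 Inventory=-294 Loans=-31 Payables=149 Revenue=145
After txn 4 (Dr Equity, Cr Loans, amount 436): Equity=467 Inventory=-294 Loans=-467 Payables=149 Revenue=145

Answer: 467 -294 -467 149 145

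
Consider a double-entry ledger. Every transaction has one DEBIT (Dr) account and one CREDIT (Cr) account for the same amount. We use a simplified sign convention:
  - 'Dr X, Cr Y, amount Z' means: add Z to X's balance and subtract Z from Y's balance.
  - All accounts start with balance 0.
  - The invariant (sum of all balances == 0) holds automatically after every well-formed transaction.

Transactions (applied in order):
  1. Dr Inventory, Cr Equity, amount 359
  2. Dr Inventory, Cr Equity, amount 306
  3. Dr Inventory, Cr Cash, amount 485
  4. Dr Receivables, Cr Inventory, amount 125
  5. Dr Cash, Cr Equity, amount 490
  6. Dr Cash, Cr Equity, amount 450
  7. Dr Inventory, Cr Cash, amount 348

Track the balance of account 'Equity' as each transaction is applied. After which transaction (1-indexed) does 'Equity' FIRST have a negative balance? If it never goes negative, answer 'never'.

After txn 1: Equity=-359

Answer: 1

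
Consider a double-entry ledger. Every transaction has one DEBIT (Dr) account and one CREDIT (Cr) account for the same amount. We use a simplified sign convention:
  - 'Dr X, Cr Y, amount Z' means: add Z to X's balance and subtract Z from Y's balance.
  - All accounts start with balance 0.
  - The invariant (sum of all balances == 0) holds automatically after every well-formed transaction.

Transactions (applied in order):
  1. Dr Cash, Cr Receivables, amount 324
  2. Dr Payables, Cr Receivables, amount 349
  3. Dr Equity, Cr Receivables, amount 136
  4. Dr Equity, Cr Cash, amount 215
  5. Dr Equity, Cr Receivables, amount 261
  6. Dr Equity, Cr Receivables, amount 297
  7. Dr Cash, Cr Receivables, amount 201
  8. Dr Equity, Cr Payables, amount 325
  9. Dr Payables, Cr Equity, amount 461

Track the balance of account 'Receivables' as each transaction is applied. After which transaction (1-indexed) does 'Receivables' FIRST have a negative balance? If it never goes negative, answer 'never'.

After txn 1: Receivables=-324

Answer: 1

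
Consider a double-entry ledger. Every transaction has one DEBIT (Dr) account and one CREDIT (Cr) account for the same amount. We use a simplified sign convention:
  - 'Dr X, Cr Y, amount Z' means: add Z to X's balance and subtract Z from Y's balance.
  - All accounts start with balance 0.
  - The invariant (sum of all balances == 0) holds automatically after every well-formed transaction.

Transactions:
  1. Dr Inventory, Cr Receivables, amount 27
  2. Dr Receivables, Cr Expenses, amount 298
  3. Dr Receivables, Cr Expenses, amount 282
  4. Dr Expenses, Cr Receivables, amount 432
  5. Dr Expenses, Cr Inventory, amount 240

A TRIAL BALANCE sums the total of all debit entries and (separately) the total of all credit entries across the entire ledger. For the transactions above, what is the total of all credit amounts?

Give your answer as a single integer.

Txn 1: credit+=27
Txn 2: credit+=298
Txn 3: credit+=282
Txn 4: credit+=432
Txn 5: credit+=240
Total credits = 1279

Answer: 1279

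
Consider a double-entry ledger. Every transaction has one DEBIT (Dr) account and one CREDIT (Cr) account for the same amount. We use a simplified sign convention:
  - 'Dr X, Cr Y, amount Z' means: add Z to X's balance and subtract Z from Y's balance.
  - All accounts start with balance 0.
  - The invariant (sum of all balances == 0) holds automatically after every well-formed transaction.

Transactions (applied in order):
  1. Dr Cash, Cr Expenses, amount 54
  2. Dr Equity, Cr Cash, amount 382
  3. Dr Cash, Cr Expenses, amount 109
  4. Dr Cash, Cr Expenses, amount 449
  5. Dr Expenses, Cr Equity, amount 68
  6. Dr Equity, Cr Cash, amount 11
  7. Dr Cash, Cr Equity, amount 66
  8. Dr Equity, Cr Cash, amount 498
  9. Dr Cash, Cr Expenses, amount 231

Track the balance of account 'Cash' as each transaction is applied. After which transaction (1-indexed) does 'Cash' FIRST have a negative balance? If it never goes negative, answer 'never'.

Answer: 2

Derivation:
After txn 1: Cash=54
After txn 2: Cash=-328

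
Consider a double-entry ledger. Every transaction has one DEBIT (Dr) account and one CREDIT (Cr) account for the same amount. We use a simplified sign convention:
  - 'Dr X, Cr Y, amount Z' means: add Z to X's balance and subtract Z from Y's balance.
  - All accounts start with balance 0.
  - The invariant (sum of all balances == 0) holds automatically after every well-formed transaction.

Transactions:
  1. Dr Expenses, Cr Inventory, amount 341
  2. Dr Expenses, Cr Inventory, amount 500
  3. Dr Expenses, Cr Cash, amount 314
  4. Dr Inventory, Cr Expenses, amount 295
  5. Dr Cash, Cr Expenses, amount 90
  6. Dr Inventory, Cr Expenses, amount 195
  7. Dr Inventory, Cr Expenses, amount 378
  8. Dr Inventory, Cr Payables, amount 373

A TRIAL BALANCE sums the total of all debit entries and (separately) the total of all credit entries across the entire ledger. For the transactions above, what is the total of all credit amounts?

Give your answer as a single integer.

Answer: 2486

Derivation:
Txn 1: credit+=341
Txn 2: credit+=500
Txn 3: credit+=314
Txn 4: credit+=295
Txn 5: credit+=90
Txn 6: credit+=195
Txn 7: credit+=378
Txn 8: credit+=373
Total credits = 2486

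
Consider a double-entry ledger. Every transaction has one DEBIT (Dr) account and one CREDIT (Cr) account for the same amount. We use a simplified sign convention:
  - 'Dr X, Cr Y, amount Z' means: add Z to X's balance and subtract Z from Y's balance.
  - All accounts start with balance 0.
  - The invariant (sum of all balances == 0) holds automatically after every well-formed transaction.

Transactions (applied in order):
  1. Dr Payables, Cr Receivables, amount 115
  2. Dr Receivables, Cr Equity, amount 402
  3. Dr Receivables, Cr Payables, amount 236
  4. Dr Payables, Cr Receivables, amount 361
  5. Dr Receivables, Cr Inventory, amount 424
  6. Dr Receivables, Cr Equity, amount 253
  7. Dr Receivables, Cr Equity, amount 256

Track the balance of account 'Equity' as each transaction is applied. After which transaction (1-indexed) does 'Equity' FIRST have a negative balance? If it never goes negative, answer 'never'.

Answer: 2

Derivation:
After txn 1: Equity=0
After txn 2: Equity=-402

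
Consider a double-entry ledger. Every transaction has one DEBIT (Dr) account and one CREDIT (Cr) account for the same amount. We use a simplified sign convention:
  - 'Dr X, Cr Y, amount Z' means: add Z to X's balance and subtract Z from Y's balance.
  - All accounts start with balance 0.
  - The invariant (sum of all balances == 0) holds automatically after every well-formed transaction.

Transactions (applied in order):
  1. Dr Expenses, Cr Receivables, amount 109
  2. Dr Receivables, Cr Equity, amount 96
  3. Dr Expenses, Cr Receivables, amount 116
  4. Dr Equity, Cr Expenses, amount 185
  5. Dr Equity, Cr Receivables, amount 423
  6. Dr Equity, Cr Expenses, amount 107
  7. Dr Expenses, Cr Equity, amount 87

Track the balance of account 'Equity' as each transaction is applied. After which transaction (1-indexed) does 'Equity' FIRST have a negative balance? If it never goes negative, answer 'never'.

Answer: 2

Derivation:
After txn 1: Equity=0
After txn 2: Equity=-96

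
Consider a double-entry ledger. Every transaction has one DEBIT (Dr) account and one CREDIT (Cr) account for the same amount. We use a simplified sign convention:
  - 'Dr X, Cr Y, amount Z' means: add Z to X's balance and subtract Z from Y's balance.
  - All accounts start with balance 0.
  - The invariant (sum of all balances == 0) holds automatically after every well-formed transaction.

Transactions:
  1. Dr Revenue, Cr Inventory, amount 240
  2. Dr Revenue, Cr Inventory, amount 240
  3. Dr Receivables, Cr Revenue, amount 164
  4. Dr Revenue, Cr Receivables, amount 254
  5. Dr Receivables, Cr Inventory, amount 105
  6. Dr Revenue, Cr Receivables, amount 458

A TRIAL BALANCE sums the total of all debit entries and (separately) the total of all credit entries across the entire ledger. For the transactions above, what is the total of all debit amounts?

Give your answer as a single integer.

Answer: 1461

Derivation:
Txn 1: debit+=240
Txn 2: debit+=240
Txn 3: debit+=164
Txn 4: debit+=254
Txn 5: debit+=105
Txn 6: debit+=458
Total debits = 1461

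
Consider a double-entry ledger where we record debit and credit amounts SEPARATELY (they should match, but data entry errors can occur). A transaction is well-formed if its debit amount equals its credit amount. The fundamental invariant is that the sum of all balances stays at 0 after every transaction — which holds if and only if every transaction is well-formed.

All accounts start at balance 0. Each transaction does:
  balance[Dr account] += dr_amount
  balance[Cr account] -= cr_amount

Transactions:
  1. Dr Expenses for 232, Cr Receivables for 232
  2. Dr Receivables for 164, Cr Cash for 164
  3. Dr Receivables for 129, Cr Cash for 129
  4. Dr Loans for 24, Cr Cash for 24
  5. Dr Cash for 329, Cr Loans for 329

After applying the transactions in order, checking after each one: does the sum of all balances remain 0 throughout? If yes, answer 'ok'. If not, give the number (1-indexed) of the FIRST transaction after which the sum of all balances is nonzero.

Answer: ok

Derivation:
After txn 1: dr=232 cr=232 sum_balances=0
After txn 2: dr=164 cr=164 sum_balances=0
After txn 3: dr=129 cr=129 sum_balances=0
After txn 4: dr=24 cr=24 sum_balances=0
After txn 5: dr=329 cr=329 sum_balances=0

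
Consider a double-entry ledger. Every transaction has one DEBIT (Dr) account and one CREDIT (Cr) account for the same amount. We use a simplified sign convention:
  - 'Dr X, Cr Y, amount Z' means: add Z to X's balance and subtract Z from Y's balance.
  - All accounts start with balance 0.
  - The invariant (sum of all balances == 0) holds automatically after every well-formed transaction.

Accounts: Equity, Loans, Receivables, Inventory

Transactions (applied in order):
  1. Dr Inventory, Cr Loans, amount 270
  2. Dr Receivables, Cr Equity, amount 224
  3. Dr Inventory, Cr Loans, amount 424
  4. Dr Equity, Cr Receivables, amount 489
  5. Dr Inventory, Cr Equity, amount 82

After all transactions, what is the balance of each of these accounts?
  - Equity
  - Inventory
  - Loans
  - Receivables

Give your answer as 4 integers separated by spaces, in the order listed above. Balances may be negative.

After txn 1 (Dr Inventory, Cr Loans, amount 270): Inventory=270 Loans=-270
After txn 2 (Dr Receivables, Cr Equity, amount 224): Equity=-224 Inventory=270 Loans=-270 Receivables=224
After txn 3 (Dr Inventory, Cr Loans, amount 424): Equity=-224 Inventory=694 Loans=-694 Receivables=224
After txn 4 (Dr Equity, Cr Receivables, amount 489): Equity=265 Inventory=694 Loans=-694 Receivables=-265
After txn 5 (Dr Inventory, Cr Equity, amount 82): Equity=183 Inventory=776 Loans=-694 Receivables=-265

Answer: 183 776 -694 -265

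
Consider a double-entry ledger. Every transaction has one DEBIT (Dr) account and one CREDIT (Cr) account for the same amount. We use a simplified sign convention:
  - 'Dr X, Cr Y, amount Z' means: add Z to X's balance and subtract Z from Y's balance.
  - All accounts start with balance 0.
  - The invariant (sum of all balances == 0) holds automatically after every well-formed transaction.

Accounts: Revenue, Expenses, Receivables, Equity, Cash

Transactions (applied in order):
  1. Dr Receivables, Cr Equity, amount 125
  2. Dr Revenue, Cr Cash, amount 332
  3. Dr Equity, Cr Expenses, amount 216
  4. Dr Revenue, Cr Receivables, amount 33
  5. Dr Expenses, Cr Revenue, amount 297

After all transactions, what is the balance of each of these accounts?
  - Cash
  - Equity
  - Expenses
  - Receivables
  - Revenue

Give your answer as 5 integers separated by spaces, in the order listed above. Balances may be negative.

Answer: -332 91 81 92 68

Derivation:
After txn 1 (Dr Receivables, Cr Equity, amount 125): Equity=-125 Receivables=125
After txn 2 (Dr Revenue, Cr Cash, amount 332): Cash=-332 Equity=-125 Receivables=125 Revenue=332
After txn 3 (Dr Equity, Cr Expenses, amount 216): Cash=-332 Equity=91 Expenses=-216 Receivables=125 Revenue=332
After txn 4 (Dr Revenue, Cr Receivables, amount 33): Cash=-332 Equity=91 Expenses=-216 Receivables=92 Revenue=365
After txn 5 (Dr Expenses, Cr Revenue, amount 297): Cash=-332 Equity=91 Expenses=81 Receivables=92 Revenue=68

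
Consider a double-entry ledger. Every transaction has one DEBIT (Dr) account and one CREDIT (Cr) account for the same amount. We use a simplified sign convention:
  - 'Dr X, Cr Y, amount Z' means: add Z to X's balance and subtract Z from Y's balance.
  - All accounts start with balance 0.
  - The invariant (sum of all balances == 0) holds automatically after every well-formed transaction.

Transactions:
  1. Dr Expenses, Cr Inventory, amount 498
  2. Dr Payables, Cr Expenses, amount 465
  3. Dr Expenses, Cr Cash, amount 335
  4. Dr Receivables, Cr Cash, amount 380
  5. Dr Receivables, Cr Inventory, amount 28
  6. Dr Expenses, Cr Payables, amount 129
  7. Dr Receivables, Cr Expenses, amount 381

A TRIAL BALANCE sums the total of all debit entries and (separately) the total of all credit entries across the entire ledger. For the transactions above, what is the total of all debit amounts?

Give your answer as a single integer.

Txn 1: debit+=498
Txn 2: debit+=465
Txn 3: debit+=335
Txn 4: debit+=380
Txn 5: debit+=28
Txn 6: debit+=129
Txn 7: debit+=381
Total debits = 2216

Answer: 2216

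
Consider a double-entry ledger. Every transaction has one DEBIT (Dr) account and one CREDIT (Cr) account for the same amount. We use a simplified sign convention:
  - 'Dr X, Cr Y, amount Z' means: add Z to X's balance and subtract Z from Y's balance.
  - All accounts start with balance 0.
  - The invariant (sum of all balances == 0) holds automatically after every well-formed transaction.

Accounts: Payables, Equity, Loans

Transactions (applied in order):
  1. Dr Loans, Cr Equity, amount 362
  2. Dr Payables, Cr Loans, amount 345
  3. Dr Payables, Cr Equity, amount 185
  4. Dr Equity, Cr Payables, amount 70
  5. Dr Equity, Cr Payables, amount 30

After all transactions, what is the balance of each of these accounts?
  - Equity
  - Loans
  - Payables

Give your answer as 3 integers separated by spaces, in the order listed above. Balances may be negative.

After txn 1 (Dr Loans, Cr Equity, amount 362): Equity=-362 Loans=362
After txn 2 (Dr Payables, Cr Loans, amount 345): Equity=-362 Loans=17 Payables=345
After txn 3 (Dr Payables, Cr Equity, amount 185): Equity=-547 Loans=17 Payables=530
After txn 4 (Dr Equity, Cr Payables, amount 70): Equity=-477 Loans=17 Payables=460
After txn 5 (Dr Equity, Cr Payables, amount 30): Equity=-447 Loans=17 Payables=430

Answer: -447 17 430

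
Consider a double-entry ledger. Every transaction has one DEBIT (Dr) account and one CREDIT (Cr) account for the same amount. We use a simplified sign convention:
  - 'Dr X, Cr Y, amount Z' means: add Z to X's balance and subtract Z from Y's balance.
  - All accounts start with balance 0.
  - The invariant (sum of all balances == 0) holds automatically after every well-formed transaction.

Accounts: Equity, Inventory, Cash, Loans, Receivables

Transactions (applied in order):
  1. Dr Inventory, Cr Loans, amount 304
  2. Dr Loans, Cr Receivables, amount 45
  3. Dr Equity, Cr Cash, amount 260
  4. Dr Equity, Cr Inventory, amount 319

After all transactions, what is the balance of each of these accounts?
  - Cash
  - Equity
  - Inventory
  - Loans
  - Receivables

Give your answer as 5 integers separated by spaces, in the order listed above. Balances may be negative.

Answer: -260 579 -15 -259 -45

Derivation:
After txn 1 (Dr Inventory, Cr Loans, amount 304): Inventory=304 Loans=-304
After txn 2 (Dr Loans, Cr Receivables, amount 45): Inventory=304 Loans=-259 Receivables=-45
After txn 3 (Dr Equity, Cr Cash, amount 260): Cash=-260 Equity=260 Inventory=304 Loans=-259 Receivables=-45
After txn 4 (Dr Equity, Cr Inventory, amount 319): Cash=-260 Equity=579 Inventory=-15 Loans=-259 Receivables=-45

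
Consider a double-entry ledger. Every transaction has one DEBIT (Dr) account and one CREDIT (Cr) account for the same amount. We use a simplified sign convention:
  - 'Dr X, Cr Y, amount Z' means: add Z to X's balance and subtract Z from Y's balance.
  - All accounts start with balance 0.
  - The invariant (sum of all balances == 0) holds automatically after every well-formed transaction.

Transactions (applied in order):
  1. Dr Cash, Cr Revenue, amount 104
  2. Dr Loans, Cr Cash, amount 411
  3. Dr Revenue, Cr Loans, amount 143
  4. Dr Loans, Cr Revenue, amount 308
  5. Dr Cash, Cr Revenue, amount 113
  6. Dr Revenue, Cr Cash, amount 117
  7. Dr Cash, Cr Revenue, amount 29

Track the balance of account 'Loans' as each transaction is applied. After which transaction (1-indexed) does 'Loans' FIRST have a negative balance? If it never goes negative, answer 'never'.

After txn 1: Loans=0
After txn 2: Loans=411
After txn 3: Loans=268
After txn 4: Loans=576
After txn 5: Loans=576
After txn 6: Loans=576
After txn 7: Loans=576

Answer: never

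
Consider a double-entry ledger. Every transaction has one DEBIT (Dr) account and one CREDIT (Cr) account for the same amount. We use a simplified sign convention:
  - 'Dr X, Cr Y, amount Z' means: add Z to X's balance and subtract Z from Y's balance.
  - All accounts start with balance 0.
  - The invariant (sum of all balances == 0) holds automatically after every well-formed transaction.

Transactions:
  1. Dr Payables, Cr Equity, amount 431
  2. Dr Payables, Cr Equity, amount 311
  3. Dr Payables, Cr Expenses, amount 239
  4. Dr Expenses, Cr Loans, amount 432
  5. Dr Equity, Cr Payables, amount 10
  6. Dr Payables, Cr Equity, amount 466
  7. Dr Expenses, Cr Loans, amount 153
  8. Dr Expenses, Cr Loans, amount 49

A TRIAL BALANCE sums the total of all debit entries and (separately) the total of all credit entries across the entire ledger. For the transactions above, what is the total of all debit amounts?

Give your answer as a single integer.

Txn 1: debit+=431
Txn 2: debit+=311
Txn 3: debit+=239
Txn 4: debit+=432
Txn 5: debit+=10
Txn 6: debit+=466
Txn 7: debit+=153
Txn 8: debit+=49
Total debits = 2091

Answer: 2091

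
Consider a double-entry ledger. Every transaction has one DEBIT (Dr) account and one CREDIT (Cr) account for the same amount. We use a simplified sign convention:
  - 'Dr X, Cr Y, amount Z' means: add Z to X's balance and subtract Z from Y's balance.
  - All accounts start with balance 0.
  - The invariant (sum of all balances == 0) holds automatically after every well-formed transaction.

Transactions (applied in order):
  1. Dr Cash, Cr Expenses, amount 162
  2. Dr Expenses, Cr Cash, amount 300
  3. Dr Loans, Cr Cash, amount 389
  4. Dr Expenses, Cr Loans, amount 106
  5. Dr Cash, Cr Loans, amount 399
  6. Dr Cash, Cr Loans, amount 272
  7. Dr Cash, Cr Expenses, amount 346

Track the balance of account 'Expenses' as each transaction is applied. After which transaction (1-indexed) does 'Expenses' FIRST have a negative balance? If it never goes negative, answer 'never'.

After txn 1: Expenses=-162

Answer: 1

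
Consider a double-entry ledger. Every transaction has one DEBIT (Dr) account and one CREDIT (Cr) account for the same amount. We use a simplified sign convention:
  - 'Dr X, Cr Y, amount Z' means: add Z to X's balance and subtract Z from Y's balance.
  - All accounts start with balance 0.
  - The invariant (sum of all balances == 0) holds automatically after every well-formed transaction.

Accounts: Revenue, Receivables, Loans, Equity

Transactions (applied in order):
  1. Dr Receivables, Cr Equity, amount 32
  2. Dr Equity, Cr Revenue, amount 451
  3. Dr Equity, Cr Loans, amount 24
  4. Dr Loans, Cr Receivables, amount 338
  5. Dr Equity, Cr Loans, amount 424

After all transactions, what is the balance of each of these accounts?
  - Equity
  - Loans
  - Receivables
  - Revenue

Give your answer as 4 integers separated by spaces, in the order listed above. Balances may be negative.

Answer: 867 -110 -306 -451

Derivation:
After txn 1 (Dr Receivables, Cr Equity, amount 32): Equity=-32 Receivables=32
After txn 2 (Dr Equity, Cr Revenue, amount 451): Equity=419 Receivables=32 Revenue=-451
After txn 3 (Dr Equity, Cr Loans, amount 24): Equity=443 Loans=-24 Receivables=32 Revenue=-451
After txn 4 (Dr Loans, Cr Receivables, amount 338): Equity=443 Loans=314 Receivables=-306 Revenue=-451
After txn 5 (Dr Equity, Cr Loans, amount 424): Equity=867 Loans=-110 Receivables=-306 Revenue=-451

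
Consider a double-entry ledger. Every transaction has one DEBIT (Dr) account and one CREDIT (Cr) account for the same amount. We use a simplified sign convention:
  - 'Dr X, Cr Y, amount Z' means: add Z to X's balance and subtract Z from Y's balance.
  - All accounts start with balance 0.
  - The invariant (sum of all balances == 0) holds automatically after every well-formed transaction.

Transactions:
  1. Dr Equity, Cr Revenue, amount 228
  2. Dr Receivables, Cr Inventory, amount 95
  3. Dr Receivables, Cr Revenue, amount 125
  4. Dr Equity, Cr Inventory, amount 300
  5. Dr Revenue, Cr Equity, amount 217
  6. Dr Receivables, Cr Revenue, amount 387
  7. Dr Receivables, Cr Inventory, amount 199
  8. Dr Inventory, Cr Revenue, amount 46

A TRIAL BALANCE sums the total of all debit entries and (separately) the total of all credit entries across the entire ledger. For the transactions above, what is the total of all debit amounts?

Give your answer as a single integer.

Txn 1: debit+=228
Txn 2: debit+=95
Txn 3: debit+=125
Txn 4: debit+=300
Txn 5: debit+=217
Txn 6: debit+=387
Txn 7: debit+=199
Txn 8: debit+=46
Total debits = 1597

Answer: 1597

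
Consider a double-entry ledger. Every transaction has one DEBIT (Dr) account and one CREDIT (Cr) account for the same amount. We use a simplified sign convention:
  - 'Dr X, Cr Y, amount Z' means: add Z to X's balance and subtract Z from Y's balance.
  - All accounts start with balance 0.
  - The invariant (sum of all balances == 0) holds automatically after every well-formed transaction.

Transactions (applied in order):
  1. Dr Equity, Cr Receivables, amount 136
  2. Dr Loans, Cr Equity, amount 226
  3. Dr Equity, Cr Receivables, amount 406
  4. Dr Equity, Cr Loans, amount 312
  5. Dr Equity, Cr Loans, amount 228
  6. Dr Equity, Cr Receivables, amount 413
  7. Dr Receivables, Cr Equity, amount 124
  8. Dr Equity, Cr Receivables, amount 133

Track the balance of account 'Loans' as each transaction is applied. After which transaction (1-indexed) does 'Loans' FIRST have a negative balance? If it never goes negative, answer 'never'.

After txn 1: Loans=0
After txn 2: Loans=226
After txn 3: Loans=226
After txn 4: Loans=-86

Answer: 4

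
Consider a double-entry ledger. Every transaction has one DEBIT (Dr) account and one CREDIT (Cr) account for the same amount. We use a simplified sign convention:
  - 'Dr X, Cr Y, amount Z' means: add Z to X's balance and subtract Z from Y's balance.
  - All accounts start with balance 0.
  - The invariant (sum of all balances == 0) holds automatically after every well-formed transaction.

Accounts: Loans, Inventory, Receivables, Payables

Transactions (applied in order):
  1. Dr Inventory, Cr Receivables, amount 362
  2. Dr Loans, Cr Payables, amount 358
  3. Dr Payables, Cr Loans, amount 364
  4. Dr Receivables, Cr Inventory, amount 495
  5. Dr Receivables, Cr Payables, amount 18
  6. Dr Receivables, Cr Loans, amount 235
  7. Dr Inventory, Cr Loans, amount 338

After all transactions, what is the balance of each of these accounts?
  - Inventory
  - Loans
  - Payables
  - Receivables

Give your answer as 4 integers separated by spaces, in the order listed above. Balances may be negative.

Answer: 205 -579 -12 386

Derivation:
After txn 1 (Dr Inventory, Cr Receivables, amount 362): Inventory=362 Receivables=-362
After txn 2 (Dr Loans, Cr Payables, amount 358): Inventory=362 Loans=358 Payables=-358 Receivables=-362
After txn 3 (Dr Payables, Cr Loans, amount 364): Inventory=362 Loans=-6 Payables=6 Receivables=-362
After txn 4 (Dr Receivables, Cr Inventory, amount 495): Inventory=-133 Loans=-6 Payables=6 Receivables=133
After txn 5 (Dr Receivables, Cr Payables, amount 18): Inventory=-133 Loans=-6 Payables=-12 Receivables=151
After txn 6 (Dr Receivables, Cr Loans, amount 235): Inventory=-133 Loans=-241 Payables=-12 Receivables=386
After txn 7 (Dr Inventory, Cr Loans, amount 338): Inventory=205 Loans=-579 Payables=-12 Receivables=386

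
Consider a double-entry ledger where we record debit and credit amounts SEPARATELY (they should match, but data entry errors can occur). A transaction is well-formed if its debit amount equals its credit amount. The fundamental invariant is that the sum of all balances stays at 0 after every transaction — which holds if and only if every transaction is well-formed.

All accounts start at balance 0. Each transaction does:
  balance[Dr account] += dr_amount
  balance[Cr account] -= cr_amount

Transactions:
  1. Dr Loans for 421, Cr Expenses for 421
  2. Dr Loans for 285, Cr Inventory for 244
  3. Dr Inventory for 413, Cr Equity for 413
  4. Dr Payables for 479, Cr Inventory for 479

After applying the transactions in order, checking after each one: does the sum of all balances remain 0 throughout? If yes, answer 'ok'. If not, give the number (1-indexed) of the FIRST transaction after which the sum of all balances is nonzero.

Answer: 2

Derivation:
After txn 1: dr=421 cr=421 sum_balances=0
After txn 2: dr=285 cr=244 sum_balances=41
After txn 3: dr=413 cr=413 sum_balances=41
After txn 4: dr=479 cr=479 sum_balances=41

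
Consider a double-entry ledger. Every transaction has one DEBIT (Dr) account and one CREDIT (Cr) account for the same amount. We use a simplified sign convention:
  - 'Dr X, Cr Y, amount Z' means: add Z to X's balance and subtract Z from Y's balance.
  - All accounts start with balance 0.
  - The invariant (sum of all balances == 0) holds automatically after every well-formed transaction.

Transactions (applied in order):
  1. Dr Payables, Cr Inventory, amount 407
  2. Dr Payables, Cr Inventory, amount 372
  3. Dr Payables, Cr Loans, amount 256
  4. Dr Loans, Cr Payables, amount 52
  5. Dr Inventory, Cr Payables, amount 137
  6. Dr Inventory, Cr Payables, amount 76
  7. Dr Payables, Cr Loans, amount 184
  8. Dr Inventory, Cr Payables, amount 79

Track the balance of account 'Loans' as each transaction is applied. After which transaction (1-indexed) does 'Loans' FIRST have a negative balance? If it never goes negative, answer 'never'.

After txn 1: Loans=0
After txn 2: Loans=0
After txn 3: Loans=-256

Answer: 3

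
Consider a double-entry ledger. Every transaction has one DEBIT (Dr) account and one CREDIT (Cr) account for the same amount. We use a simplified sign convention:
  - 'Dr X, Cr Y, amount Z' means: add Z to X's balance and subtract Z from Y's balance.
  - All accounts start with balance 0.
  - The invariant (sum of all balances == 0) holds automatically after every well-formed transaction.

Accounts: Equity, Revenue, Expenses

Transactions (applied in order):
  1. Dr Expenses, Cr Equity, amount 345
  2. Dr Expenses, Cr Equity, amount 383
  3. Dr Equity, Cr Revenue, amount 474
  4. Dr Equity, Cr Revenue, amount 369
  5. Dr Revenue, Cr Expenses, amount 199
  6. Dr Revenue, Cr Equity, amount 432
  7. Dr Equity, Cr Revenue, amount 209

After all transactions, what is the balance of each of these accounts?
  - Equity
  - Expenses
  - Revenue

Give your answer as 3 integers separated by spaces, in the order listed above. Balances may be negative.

After txn 1 (Dr Expenses, Cr Equity, amount 345): Equity=-345 Expenses=345
After txn 2 (Dr Expenses, Cr Equity, amount 383): Equity=-728 Expenses=728
After txn 3 (Dr Equity, Cr Revenue, amount 474): Equity=-254 Expenses=728 Revenue=-474
After txn 4 (Dr Equity, Cr Revenue, amount 369): Equity=115 Expenses=728 Revenue=-843
After txn 5 (Dr Revenue, Cr Expenses, amount 199): Equity=115 Expenses=529 Revenue=-644
After txn 6 (Dr Revenue, Cr Equity, amount 432): Equity=-317 Expenses=529 Revenue=-212
After txn 7 (Dr Equity, Cr Revenue, amount 209): Equity=-108 Expenses=529 Revenue=-421

Answer: -108 529 -421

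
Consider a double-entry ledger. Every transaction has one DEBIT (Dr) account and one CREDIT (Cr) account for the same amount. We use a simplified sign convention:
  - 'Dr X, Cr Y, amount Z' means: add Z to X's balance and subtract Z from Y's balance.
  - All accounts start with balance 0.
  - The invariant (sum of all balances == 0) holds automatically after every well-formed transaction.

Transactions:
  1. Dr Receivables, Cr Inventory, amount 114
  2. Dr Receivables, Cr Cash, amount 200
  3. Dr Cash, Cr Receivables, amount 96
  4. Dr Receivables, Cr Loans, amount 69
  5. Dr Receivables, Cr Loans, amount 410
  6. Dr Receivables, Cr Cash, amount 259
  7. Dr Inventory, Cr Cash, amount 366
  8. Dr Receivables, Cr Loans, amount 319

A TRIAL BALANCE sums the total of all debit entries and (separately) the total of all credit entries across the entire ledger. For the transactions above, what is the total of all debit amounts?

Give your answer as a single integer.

Txn 1: debit+=114
Txn 2: debit+=200
Txn 3: debit+=96
Txn 4: debit+=69
Txn 5: debit+=410
Txn 6: debit+=259
Txn 7: debit+=366
Txn 8: debit+=319
Total debits = 1833

Answer: 1833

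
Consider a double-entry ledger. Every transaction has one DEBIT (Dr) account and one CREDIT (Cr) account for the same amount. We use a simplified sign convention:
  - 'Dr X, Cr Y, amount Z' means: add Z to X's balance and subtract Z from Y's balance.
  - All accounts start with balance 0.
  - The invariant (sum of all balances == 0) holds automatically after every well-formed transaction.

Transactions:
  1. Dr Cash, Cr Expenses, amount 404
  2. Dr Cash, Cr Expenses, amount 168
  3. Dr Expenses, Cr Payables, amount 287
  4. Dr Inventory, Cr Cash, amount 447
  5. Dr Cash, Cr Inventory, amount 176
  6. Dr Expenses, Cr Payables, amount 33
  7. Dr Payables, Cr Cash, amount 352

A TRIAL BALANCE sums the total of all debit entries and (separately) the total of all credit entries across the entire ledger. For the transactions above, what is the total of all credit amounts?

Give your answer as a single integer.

Txn 1: credit+=404
Txn 2: credit+=168
Txn 3: credit+=287
Txn 4: credit+=447
Txn 5: credit+=176
Txn 6: credit+=33
Txn 7: credit+=352
Total credits = 1867

Answer: 1867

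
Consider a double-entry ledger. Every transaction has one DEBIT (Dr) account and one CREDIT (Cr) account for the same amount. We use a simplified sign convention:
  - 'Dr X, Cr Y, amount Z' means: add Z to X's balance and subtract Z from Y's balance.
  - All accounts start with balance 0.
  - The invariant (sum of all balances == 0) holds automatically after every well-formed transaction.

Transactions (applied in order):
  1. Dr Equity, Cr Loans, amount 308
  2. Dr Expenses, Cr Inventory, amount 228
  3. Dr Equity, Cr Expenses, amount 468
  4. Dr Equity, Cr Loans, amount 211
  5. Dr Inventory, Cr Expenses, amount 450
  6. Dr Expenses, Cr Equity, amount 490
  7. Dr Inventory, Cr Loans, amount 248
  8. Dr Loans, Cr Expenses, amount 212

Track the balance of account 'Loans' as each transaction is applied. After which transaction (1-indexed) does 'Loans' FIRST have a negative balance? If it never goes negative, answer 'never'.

Answer: 1

Derivation:
After txn 1: Loans=-308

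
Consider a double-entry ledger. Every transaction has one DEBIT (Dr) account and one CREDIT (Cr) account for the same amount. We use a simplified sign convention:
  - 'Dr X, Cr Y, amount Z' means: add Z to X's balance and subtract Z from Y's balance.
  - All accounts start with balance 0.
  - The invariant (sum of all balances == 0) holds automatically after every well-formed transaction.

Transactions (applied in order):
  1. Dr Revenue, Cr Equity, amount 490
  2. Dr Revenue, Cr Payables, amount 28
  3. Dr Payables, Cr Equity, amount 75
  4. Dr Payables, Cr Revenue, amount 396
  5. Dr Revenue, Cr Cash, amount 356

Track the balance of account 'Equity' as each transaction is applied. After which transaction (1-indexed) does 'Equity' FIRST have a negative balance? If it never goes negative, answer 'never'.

After txn 1: Equity=-490

Answer: 1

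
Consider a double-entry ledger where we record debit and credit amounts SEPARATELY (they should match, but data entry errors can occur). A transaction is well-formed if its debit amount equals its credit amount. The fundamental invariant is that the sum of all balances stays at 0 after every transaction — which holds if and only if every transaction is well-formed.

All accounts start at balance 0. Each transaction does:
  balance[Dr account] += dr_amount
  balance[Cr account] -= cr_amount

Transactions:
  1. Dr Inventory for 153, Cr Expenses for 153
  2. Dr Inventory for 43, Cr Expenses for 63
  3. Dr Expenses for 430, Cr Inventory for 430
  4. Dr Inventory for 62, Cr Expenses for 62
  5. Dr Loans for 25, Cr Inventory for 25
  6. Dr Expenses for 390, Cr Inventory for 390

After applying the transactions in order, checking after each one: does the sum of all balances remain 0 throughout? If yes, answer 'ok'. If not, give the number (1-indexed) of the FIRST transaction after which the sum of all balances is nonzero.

After txn 1: dr=153 cr=153 sum_balances=0
After txn 2: dr=43 cr=63 sum_balances=-20
After txn 3: dr=430 cr=430 sum_balances=-20
After txn 4: dr=62 cr=62 sum_balances=-20
After txn 5: dr=25 cr=25 sum_balances=-20
After txn 6: dr=390 cr=390 sum_balances=-20

Answer: 2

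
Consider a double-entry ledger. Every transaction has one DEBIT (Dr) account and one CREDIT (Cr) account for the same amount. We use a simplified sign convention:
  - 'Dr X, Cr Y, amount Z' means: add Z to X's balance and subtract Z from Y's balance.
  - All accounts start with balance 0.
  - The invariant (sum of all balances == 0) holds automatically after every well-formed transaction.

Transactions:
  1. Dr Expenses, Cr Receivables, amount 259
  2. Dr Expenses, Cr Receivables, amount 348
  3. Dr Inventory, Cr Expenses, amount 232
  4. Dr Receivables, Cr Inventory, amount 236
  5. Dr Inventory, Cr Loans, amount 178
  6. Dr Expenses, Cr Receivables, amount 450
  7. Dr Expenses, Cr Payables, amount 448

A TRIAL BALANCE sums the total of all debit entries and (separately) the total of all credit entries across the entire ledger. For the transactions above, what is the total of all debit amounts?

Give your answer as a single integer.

Txn 1: debit+=259
Txn 2: debit+=348
Txn 3: debit+=232
Txn 4: debit+=236
Txn 5: debit+=178
Txn 6: debit+=450
Txn 7: debit+=448
Total debits = 2151

Answer: 2151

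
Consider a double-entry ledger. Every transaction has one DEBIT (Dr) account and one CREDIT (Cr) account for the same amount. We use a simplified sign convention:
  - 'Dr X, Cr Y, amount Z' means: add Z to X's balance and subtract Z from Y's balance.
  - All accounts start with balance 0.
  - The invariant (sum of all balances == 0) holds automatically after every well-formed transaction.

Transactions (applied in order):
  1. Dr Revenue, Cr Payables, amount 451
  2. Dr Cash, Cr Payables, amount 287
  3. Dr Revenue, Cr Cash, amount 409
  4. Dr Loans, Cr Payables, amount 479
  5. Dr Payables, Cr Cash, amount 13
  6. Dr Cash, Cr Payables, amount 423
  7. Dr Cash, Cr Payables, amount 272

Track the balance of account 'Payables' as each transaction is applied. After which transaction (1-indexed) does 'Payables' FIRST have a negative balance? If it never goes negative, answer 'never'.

Answer: 1

Derivation:
After txn 1: Payables=-451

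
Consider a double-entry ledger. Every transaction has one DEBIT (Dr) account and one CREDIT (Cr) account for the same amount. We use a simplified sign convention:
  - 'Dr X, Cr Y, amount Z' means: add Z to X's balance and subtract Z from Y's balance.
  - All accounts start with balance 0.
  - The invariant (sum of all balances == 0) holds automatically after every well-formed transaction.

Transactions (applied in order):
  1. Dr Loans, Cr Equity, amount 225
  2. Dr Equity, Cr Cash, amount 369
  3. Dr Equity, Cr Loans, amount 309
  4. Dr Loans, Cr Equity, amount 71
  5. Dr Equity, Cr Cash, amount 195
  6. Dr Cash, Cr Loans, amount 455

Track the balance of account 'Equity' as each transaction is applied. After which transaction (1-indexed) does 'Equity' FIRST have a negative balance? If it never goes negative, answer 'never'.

Answer: 1

Derivation:
After txn 1: Equity=-225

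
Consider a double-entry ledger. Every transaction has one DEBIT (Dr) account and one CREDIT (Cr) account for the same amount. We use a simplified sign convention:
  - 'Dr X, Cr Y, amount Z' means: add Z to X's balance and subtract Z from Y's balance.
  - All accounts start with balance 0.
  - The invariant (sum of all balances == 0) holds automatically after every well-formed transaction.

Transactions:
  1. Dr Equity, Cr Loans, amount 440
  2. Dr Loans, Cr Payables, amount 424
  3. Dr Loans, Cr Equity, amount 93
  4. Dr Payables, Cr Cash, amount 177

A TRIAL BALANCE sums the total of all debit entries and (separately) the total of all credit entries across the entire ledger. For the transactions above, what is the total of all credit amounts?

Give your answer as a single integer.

Answer: 1134

Derivation:
Txn 1: credit+=440
Txn 2: credit+=424
Txn 3: credit+=93
Txn 4: credit+=177
Total credits = 1134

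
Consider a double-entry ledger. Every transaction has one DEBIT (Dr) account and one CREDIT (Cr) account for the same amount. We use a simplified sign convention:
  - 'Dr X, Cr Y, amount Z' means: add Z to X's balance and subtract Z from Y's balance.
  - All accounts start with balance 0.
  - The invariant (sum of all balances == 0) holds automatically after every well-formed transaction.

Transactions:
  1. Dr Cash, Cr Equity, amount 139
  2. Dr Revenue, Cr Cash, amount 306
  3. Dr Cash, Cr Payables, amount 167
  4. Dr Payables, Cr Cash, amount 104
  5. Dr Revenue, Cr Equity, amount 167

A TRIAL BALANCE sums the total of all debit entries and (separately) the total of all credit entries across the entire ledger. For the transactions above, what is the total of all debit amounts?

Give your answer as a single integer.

Txn 1: debit+=139
Txn 2: debit+=306
Txn 3: debit+=167
Txn 4: debit+=104
Txn 5: debit+=167
Total debits = 883

Answer: 883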